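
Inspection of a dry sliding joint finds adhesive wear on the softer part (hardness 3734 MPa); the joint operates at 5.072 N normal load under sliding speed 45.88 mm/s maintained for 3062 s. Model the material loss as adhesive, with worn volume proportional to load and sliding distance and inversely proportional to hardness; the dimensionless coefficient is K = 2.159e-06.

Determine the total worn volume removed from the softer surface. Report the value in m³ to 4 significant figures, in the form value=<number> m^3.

Every step holds full float precision, and displayed values are rounded. Rounded once at the end, at 4 significant figures.
Sliding speed v = 45.88 mm/s = 0.04588 m/s. Total distance L = v·t = 0.04588 m/s × 3062 s = 140.5 m.
Hardness H = 3734 MPa = 3.734e+09 Pa.
In SI base units, W = 5.072 N, H = 3.734e+09 Pa, K = 2.159e-06.
The Archard volume V = K·W·L/H = 2.159e-06 · 5.072 · 140.5 / 3.734e+09 = 4.120e-13 m³.

value=4.120e-13 m^3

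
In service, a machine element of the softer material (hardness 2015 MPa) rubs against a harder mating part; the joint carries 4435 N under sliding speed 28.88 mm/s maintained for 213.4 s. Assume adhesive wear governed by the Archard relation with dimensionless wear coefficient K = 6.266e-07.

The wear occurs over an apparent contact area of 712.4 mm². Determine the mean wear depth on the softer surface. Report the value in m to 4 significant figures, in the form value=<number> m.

value=1.193e-08 m

Each operation maintains exact precision; intermediate values are displayed rounded, and one final rounding, at 4 significant figures.
Convert: Sliding speed v = 28.88 mm/s = 0.02888 m/s. Path length L = v·t = 0.02888 m/s × 213.4 s = 6.163 m.
Convert: Hardness H = 2015 MPa = 2.015e+09 Pa.
Convert: Contact area A = 712.4 mm² = 7.124e-04 m².
Restated in SI base units: W = 4435 N, H = 2.015e+09 Pa, K = 6.266e-07.
The Archard volume V = K·W·L/H = 6.266e-07 · 4435 · 6.163 / 2.015e+09 = 8.500e-12 m³.
Depth h = V/A = 8.500e-12 / 7.124e-04 = 1.193e-08 m.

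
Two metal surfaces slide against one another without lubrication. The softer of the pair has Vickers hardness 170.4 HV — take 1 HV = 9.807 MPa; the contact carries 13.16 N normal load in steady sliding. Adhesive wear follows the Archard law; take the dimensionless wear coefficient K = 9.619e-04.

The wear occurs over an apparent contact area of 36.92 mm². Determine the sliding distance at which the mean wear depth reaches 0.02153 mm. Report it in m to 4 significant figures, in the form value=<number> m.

Intermediate values are displayed rounded. All working math carries full precision — a lone final rounding to 4 significant figures.
Convert: Hardness H = 170.4 HV × 9.807 MPa/HV = 1671 MPa = 1.671e+09 Pa.
Convert: Contact area A = 36.92 mm² = 3.692e-05 m².
Convert: Depth limit h_lim = 0.02153 mm = 2.153e-05 m.
As SI base values: W = 13.16 N, H = 1.671e+09 Pa, K = 9.619e-04.
At the depth limit, V_lim = h_lim·A = 2.153e-05 · 3.692e-05 = 7.949e-10 m³.
Inverting, life L = V_lim·H/(K·W) = 7.949e-10 · 1.671e+09 / (9.619e-04 · 13.16) = 104.9 m.

value=104.9 m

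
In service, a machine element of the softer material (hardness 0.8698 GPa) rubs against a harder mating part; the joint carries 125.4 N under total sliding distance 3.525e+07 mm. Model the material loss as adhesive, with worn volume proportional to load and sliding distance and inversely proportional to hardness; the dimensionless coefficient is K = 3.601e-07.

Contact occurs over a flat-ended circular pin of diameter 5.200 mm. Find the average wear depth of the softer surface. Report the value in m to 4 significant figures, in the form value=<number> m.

value=8.617e-05 m

Intermediates are shown rounded. Each operation keeps full precision. Rounded once at the end, at 4 significant figures.
Convert: Path length L = 3.525e+07 mm = 3.525e+04 m.
Convert: Hardness H = 0.8698 GPa = 8.698e+08 Pa.
Convert: Pin diameter d = 5.200 mm = 0.005200 m. Contact area A = π·d²/4 = π·(0.005200 m)²/4 = 2.124e-05 m².
As SI base values: W = 125.4 N, H = 8.698e+08 Pa, K = 3.601e-07.
Archard relation: V = K·W·L/H = 3.601e-07 · 125.4 · 3.525e+04 / 8.698e+08 = 1.830e-09 m³.
Mean wear depth h = V/A = 1.830e-09 / 2.124e-05 = 8.617e-05 m.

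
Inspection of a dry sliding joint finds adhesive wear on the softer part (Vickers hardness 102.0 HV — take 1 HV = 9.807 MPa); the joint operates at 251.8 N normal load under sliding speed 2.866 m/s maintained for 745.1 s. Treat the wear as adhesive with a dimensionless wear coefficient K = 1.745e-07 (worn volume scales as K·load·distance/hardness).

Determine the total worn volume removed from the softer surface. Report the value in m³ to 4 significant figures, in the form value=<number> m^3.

All working math keeps exact precision. Intermediate values are shown rounded, and a single final rounding to 4 significant digits.
Convert: Sliding distance L = v·t = 2.866 m/s × 745.1 s = 2135 m.
Convert: Hardness H = 102.0 HV × 9.807 MPa/HV = 1000 MPa = 1.000e+09 Pa.
Expressed in SI base units: W = 251.8 N, H = 1.000e+09 Pa, K = 1.745e-07.
Worn volume V = K·W·L/H = 1.745e-07 · 251.8 · 2135 / 1.000e+09 = 9.380e-11 m³.

value=9.380e-11 m^3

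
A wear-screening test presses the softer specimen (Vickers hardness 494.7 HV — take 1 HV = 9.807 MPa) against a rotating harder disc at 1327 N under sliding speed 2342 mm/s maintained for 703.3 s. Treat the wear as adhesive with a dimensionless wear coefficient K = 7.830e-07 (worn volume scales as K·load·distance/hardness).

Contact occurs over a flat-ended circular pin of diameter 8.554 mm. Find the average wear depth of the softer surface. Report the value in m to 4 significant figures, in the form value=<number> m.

Every step keeps full precision, and shown intermediates are rounded; a single final rounding to four significant digits.
Convert: Sliding speed v = 2342 mm/s = 2.342 m/s. The distance L = v·t = 2.342 m/s × 703.3 s = 1647 m.
Convert: Hardness H = 494.7 HV × 9.807 MPa/HV = 4852 MPa = 4.852e+09 Pa.
Convert: Pin diameter d = 8.554 mm = 0.008554 m. Contact area A = π·d²/4 = π·(0.008554 m)²/4 = 5.747e-05 m².
Collected in SI base units: W = 1327 N, H = 4.852e+09 Pa, K = 7.830e-07.
Apply Archard: V = K·W·L/H = 7.830e-07 · 1327 · 1647 / 4.852e+09 = 3.528e-10 m³.
Wear depth h = V/A = 3.528e-10 / 5.747e-05 = 6.138e-06 m.

value=6.138e-06 m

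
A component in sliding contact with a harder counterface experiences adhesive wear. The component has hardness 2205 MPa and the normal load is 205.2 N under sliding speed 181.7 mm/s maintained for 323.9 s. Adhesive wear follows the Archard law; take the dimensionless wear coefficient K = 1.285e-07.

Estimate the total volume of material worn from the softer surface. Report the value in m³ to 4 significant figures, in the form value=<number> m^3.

Each operation keeps exact precision; intermediate values appear rounded — one final rounding to 4 significant digits.
Convert: Sliding speed v = 181.7 mm/s = 0.1817 m/s. Distance covered L = v·t = 0.1817 m/s × 323.9 s = 58.85 m.
Convert: Hardness H = 2205 MPa = 2.205e+09 Pa.
In SI base units, W = 205.2 N, H = 2.205e+09 Pa, K = 1.285e-07.
Worn volume V = K·W·L/H = 1.285e-07 · 205.2 · 58.85 / 2.205e+09 = 7.038e-13 m³.

value=7.038e-13 m^3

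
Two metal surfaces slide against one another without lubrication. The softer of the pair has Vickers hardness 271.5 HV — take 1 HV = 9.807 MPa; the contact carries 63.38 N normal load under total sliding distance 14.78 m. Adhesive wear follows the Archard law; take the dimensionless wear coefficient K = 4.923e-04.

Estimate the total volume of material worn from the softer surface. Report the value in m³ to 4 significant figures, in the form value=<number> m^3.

value=1.732e-10 m^3

Intermediates are displayed rounded, and all arithmetic holds exact precision, and a lone final rounding, at four significant figures.
Hardness H = 271.5 HV × 9.807 MPa/HV = 2663 MPa = 2.663e+09 Pa.
In SI base units: W = 63.38 N, H = 2.663e+09 Pa, K = 4.923e-04.
The Archard volume V = K·W·L/H = 4.923e-04 · 63.38 · 14.78 / 2.663e+09 = 1.732e-10 m³.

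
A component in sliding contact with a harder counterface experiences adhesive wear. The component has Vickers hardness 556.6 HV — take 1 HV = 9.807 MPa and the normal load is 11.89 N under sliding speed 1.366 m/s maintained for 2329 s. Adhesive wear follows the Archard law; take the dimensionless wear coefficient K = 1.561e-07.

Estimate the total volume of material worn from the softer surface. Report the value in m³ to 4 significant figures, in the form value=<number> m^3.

Intermediate values are displayed rounded. The computation carries full precision. Rounded once at the end, at 4 significant figures.
Sliding distance L = v·t = 1.366 m/s × 2329 s = 3181 m.
Hardness H = 556.6 HV × 9.807 MPa/HV = 5459 MPa = 5.459e+09 Pa.
Collected in SI base units: W = 11.89 N, H = 5.459e+09 Pa, K = 1.561e-07.
Volume removed: V = K·W·L/H = 1.561e-07 · 11.89 · 3181 / 5.459e+09 = 1.082e-12 m³.

value=1.082e-12 m^3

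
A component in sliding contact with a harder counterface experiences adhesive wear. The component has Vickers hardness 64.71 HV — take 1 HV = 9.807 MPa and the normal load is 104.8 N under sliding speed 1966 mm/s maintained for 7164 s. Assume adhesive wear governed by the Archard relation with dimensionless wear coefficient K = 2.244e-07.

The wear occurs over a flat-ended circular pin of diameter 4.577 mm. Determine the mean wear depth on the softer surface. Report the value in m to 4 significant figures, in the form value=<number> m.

value=3.172e-05 m

The intermediates are displayed rounded, and each operation carries exact precision — one final rounding: 4 significant digits.
Sliding speed v = 1966 mm/s = 1.966 m/s. Path length L = v·t = 1.966 m/s × 7164 s = 1.408e+04 m.
Hardness H = 64.71 HV × 9.807 MPa/HV = 634.6 MPa = 6.346e+08 Pa.
Pin diameter d = 4.577 mm = 0.004577 m. Contact area A = π·d²/4 = π·(0.004577 m)²/4 = 1.645e-05 m².
SI base units throughout: W = 104.8 N, H = 6.346e+08 Pa, K = 2.244e-07.
By Archard's law, V = K·W·L/H = 2.244e-07 · 104.8 · 1.408e+04 / 6.346e+08 = 5.219e-10 m³.
Depth h = V/A = 5.219e-10 / 1.645e-05 = 3.172e-05 m.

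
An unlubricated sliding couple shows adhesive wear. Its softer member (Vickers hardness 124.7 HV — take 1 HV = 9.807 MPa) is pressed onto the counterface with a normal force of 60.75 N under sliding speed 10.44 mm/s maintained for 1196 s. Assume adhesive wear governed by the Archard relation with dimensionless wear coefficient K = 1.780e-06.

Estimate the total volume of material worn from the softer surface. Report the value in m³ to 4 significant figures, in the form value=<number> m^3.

value=1.104e-12 m^3

All arithmetic carries exact precision; intermediate values are printed rounded; a single final rounding, at 4 significant digits.
Convert: Sliding speed v = 10.44 mm/s = 0.01044 m/s. Sliding distance L = v·t = 0.01044 m/s × 1196 s = 12.49 m.
Convert: Hardness H = 124.7 HV × 9.807 MPa/HV = 1223 MPa = 1.223e+09 Pa.
Collected in SI base units: W = 60.75 N, H = 1.223e+09 Pa, K = 1.780e-06.
Apply Archard: V = K·W·L/H = 1.780e-06 · 60.75 · 12.49 / 1.223e+09 = 1.104e-12 m³.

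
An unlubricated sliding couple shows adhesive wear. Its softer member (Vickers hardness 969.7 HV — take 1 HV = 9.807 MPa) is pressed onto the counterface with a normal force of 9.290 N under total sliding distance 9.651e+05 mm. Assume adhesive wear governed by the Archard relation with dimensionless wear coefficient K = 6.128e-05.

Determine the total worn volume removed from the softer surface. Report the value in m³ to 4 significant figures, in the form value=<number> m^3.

value=5.777e-11 m^3

The intermediates appear rounded; all arithmetic holds exact precision; one final rounding to four significant figures.
Convert: Distance L = 9.651e+05 mm = 965.1 m.
Convert: Hardness H = 969.7 HV × 9.807 MPa/HV = 9510 MPa = 9.510e+09 Pa.
Restated in SI base units: W = 9.290 N, H = 9.510e+09 Pa, K = 6.128e-05.
Archard relation: V = K·W·L/H = 6.128e-05 · 9.290 · 965.1 / 9.510e+09 = 5.777e-11 m³.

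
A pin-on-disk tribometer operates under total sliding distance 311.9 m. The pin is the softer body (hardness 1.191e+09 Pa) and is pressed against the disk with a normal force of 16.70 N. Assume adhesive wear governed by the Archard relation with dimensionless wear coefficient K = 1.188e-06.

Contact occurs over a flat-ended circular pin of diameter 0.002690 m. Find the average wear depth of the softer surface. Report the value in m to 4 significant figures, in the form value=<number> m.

All working math maintains full precision, and printed values are rounded, and rounded once at the end: 4 significant digits.
Contact area A = π·d²/4 = π·(0.002690 m)²/4 = 5.683e-06 m².
Collected in SI base units: W = 16.70 N, H = 1.191e+09 Pa, K = 1.188e-06.
The Archard volume V = K·W·L/H = 1.188e-06 · 16.70 · 311.9 / 1.191e+09 = 5.196e-12 m³.
Depth of wear h = V/A = 5.196e-12 / 5.683e-06 = 9.142e-07 m.

value=9.142e-07 m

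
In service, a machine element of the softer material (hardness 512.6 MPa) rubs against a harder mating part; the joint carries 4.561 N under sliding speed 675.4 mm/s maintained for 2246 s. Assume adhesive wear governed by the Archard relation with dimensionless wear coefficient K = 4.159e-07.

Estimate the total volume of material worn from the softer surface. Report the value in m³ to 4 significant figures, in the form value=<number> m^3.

The algebra holds exact precision, and intermediates are printed rounded. Rounded just once: four significant figures.
Sliding speed v = 675.4 mm/s = 0.6754 m/s. Distance covered L = v·t = 0.6754 m/s × 2246 s = 1517 m.
Hardness H = 512.6 MPa = 5.126e+08 Pa.
Working in SI base units: W = 4.561 N, H = 5.126e+08 Pa, K = 4.159e-07.
The Archard volume V = K·W·L/H = 4.159e-07 · 4.561 · 1517 / 5.126e+08 = 5.614e-12 m³.

value=5.614e-12 m^3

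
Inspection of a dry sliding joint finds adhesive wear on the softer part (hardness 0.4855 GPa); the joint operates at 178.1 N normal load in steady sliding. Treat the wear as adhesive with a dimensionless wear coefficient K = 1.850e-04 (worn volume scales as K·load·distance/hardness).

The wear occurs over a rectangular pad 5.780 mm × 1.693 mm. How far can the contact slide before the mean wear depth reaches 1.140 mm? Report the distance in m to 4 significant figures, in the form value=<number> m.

All working math runs at exact precision; intermediate values appear rounded; rounded just once: 4 significant digits.
Hardness H = 0.4855 GPa = 4.855e+08 Pa.
Pad sides 5.780 mm × 1.693 mm = 0.005780 m × 0.001693 m. Contact area A = 0.005780 m × 0.001693 m = 9.786e-06 m².
Depth limit h_lim = 1.140 mm = 0.001140 m.
In SI base units: W = 178.1 N, H = 4.855e+08 Pa, K = 1.850e-04.
Permissible volume V_lim = h_lim·A = 0.001140 · 9.786e-06 = 1.116e-08 m³.
Inverting, life L = V_lim·H/(K·W) = 1.116e-08 · 4.855e+08 / (1.850e-04 · 178.1) = 164.4 m.

value=164.4 m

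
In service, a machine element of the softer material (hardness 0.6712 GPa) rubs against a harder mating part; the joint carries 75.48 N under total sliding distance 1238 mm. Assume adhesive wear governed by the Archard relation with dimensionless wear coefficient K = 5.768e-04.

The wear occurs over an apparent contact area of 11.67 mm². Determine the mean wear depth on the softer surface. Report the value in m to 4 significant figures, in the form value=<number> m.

The algebra runs at full float precision; the intermediates are displayed rounded, and one last rounding, at 4 significant figures.
Convert: Sliding distance L = 1238 mm = 1.238 m.
Convert: Hardness H = 0.6712 GPa = 6.712e+08 Pa.
Convert: Contact area A = 11.67 mm² = 1.167e-05 m².
Collected in SI base units: W = 75.48 N, H = 6.712e+08 Pa, K = 5.768e-04.
Wear volume V = K·W·L/H = 5.768e-04 · 75.48 · 1.238 / 6.712e+08 = 8.030e-11 m³.
Wear depth h = V/A = 8.030e-11 / 1.167e-05 = 6.881e-06 m.

value=6.881e-06 m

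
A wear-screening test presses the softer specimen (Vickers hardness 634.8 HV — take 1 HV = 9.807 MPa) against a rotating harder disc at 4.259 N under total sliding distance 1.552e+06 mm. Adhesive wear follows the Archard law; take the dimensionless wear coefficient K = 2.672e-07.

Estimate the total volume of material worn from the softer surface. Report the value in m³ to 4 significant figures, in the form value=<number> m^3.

Intermediate values are printed rounded; the algebra runs at exact precision — a lone final rounding: four significant figures.
Convert: Path length L = 1.552e+06 mm = 1552 m.
Convert: Hardness H = 634.8 HV × 9.807 MPa/HV = 6225 MPa = 6.225e+09 Pa.
In SI base units: W = 4.259 N, H = 6.225e+09 Pa, K = 2.672e-07.
Worn volume V = K·W·L/H = 2.672e-07 · 4.259 · 1552 / 6.225e+09 = 2.837e-13 m³.

value=2.837e-13 m^3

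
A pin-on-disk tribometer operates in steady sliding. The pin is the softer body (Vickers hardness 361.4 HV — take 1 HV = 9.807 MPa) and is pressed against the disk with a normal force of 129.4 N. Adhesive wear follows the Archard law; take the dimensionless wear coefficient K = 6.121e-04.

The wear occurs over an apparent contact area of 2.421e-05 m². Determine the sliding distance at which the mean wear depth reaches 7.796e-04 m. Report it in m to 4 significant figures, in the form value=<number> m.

value=844.6 m

The algebra keeps exact precision. Intermediate values are displayed rounded — rounded just once: 4 significant figures.
Convert: Hardness H = 361.4 HV × 9.807 MPa/HV = 3544 MPa = 3.544e+09 Pa.
Working in SI base units: W = 129.4 N, H = 3.544e+09 Pa, K = 6.121e-04.
Allowed volume V_lim = h_lim·A = 7.796e-04 · 2.421e-05 = 1.887e-08 m³.
Sliding life L = V_lim·H/(K·W) = 1.887e-08 · 3.544e+09 / (6.121e-04 · 129.4) = 844.6 m.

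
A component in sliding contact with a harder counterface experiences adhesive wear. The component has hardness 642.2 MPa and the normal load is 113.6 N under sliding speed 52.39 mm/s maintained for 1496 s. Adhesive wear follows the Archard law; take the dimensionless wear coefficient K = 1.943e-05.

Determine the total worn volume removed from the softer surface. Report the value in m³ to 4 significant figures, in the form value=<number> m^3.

value=2.694e-10 m^3

Intermediate values appear rounded. Every step maintains exact precision — a single final rounding to four significant figures.
Sliding speed v = 52.39 mm/s = 0.05239 m/s. Total distance L = v·t = 0.05239 m/s × 1496 s = 78.38 m.
Hardness H = 642.2 MPa = 6.422e+08 Pa.
Working in SI base units: W = 113.6 N, H = 6.422e+08 Pa, K = 1.943e-05.
Wear volume V = K·W·L/H = 1.943e-05 · 113.6 · 78.38 / 6.422e+08 = 2.694e-10 m³.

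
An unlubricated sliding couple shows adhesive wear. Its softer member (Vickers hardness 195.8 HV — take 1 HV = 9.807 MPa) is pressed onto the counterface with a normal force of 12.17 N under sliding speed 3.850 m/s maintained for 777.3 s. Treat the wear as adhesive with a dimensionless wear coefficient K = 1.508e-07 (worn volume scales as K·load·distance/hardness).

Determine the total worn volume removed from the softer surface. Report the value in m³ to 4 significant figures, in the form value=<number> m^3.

Intermediate values appear rounded. Each operation runs at full float precision, and a single final rounding, at 4 significant figures.
Convert: Distance L = v·t = 3.850 m/s × 777.3 s = 2993 m.
Convert: Hardness H = 195.8 HV × 9.807 MPa/HV = 1920 MPa = 1.920e+09 Pa.
In SI base units: W = 12.17 N, H = 1.920e+09 Pa, K = 1.508e-07.
Volume removed: V = K·W·L/H = 1.508e-07 · 12.17 · 2993 / 1.920e+09 = 2.860e-12 m³.

value=2.860e-12 m^3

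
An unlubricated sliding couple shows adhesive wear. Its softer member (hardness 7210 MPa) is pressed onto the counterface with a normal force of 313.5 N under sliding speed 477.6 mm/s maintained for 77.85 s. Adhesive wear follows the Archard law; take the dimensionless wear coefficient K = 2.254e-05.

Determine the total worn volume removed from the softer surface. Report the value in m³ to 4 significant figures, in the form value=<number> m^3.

All working math holds exact precision, and intermediate values are displayed rounded. Rounded just once: four significant figures.
Sliding speed v = 477.6 mm/s = 0.4776 m/s. Total distance L = v·t = 0.4776 m/s × 77.85 s = 37.18 m.
Hardness H = 7210 MPa = 7.210e+09 Pa.
As SI base values: W = 313.5 N, H = 7.210e+09 Pa, K = 2.254e-05.
Volume removed: V = K·W·L/H = 2.254e-05 · 313.5 · 37.18 / 7.210e+09 = 3.644e-11 m³.

value=3.644e-11 m^3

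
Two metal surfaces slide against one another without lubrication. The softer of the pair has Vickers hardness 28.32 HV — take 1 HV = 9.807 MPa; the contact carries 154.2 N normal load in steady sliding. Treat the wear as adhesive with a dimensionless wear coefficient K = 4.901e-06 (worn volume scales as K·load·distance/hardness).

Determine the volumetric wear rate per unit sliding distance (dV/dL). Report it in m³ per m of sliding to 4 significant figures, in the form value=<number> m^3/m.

value=2.721e-12 m^3/m

Intermediates are displayed rounded; all arithmetic carries exact precision, and rounded once at the end: four significant figures.
Hardness H = 28.32 HV × 9.807 MPa/HV = 277.7 MPa = 2.777e+08 Pa.
Restated in SI base units: W = 154.2 N, H = 2.777e+08 Pa, K = 4.901e-06.
Volumetric rate dV/dL = K·W/H — distance-free: 4.901e-06 · 154.2 / 2.777e+08 = 2.721e-12 m³/m.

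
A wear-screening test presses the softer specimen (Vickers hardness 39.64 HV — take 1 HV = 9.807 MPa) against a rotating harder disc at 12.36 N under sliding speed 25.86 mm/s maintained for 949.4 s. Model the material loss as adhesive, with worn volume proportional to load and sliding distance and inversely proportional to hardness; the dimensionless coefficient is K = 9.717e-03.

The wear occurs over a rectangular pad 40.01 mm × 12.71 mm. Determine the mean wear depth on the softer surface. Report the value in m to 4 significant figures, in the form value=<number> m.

The algebra keeps exact precision, and intermediates are printed rounded. Rounded once at the end: 4 significant digits.
Convert: Sliding speed v = 25.86 mm/s = 0.02586 m/s. Total distance L = v·t = 0.02586 m/s × 949.4 s = 24.55 m.
Convert: Hardness H = 39.64 HV × 9.807 MPa/HV = 388.7 MPa = 3.887e+08 Pa.
Convert: Pad sides 40.01 mm × 12.71 mm = 0.04001 m × 0.01271 m. Contact area A = 0.04001 m × 0.01271 m = 5.085e-04 m².
SI base units throughout: W = 12.36 N, H = 3.887e+08 Pa, K = 9.717e-03.
Wear volume V = K·W·L/H = 9.717e-03 · 12.36 · 24.55 / 3.887e+08 = 7.585e-09 m³.
Depth h = V/A = 7.585e-09 / 5.085e-04 = 1.492e-05 m.

value=1.492e-05 m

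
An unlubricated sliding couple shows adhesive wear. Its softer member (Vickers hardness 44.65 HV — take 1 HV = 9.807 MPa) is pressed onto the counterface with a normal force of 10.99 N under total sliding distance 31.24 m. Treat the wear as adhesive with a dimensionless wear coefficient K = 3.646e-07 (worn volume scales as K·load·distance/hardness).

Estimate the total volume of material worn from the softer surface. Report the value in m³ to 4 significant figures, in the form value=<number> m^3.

value=2.859e-13 m^3

Every step holds full float precision — intermediates appear rounded, and rounded once at the end, at 4 significant digits.
Hardness H = 44.65 HV × 9.807 MPa/HV = 437.9 MPa = 4.379e+08 Pa.
In SI base units: W = 10.99 N, H = 4.379e+08 Pa, K = 3.646e-07.
Archard relation: V = K·W·L/H = 3.646e-07 · 10.99 · 31.24 / 4.379e+08 = 2.859e-13 m³.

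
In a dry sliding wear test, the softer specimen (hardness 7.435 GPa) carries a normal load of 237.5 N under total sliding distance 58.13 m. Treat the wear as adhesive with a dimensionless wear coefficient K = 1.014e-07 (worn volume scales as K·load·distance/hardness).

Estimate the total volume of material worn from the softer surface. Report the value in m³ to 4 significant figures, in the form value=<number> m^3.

The computation keeps exact precision — intermediate values are displayed rounded; a lone final rounding to 4 significant figures.
Hardness H = 7.435 GPa = 7.435e+09 Pa.
Working in SI base units: W = 237.5 N, H = 7.435e+09 Pa, K = 1.014e-07.
Worn volume V = K·W·L/H = 1.014e-07 · 237.5 · 58.13 / 7.435e+09 = 1.883e-13 m³.

value=1.883e-13 m^3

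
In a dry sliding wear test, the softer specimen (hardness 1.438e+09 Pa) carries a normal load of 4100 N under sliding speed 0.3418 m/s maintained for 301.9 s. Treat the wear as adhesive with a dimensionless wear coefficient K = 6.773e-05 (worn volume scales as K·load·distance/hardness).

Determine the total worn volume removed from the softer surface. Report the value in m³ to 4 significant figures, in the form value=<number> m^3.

Every step holds full float precision; intermediate values appear rounded. Rounded just once to four significant digits.
Distance covered L = v·t = 0.3418 m/s × 301.9 s = 103.2 m.
In SI base units: W = 4100 N, H = 1.438e+09 Pa, K = 6.773e-05.
Archard relation: V = K·W·L/H = 6.773e-05 · 4100 · 103.2 / 1.438e+09 = 1.993e-08 m³.

value=1.993e-08 m^3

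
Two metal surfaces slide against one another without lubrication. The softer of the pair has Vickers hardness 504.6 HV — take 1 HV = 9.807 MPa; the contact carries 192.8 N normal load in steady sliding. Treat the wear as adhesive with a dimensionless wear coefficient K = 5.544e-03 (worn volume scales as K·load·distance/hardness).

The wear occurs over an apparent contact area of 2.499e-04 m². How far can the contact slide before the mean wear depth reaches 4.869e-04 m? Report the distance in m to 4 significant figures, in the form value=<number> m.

value=563.3 m

The computation carries full float precision, and the intermediates are displayed rounded; a single final rounding: 4 significant figures.
Hardness H = 504.6 HV × 9.807 MPa/HV = 4949 MPa = 4.949e+09 Pa.
Restated in SI base units: W = 192.8 N, H = 4.949e+09 Pa, K = 5.544e-03.
At the depth limit, V_lim = h_lim·A = 4.869e-04 · 2.499e-04 = 1.217e-07 m³.
Inverting, life L = V_lim·H/(K·W) = 1.217e-07 · 4.949e+09 / (5.544e-03 · 192.8) = 563.3 m.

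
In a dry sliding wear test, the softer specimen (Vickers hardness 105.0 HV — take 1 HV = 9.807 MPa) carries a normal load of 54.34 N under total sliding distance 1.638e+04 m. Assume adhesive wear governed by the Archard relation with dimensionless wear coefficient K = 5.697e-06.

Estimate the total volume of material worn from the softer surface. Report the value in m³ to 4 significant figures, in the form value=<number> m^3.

Every step runs at full precision; displayed values are rounded. Rounded once at the end to 4 significant figures.
Convert: Hardness H = 105.0 HV × 9.807 MPa/HV = 1030 MPa = 1.030e+09 Pa.
Collected in SI base units: W = 54.34 N, H = 1.030e+09 Pa, K = 5.697e-06.
Archard volume V = K·W·L/H = 5.697e-06 · 54.34 · 1.638e+04 / 1.030e+09 = 4.924e-09 m³.

value=4.924e-09 m^3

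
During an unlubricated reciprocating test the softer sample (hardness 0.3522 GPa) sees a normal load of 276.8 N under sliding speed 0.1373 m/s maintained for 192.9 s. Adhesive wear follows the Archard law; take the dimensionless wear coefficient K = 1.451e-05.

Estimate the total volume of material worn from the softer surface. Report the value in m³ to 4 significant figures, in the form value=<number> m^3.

value=3.020e-10 m^3

All arithmetic carries full precision — intermediates appear rounded — one last rounding, at 4 significant digits.
Path length L = v·t = 0.1373 m/s × 192.9 s = 26.49 m.
Hardness H = 0.3522 GPa = 3.522e+08 Pa.
In SI base units: W = 276.8 N, H = 3.522e+08 Pa, K = 1.451e-05.
Volume removed: V = K·W·L/H = 1.451e-05 · 276.8 · 26.49 / 3.522e+08 = 3.020e-10 m³.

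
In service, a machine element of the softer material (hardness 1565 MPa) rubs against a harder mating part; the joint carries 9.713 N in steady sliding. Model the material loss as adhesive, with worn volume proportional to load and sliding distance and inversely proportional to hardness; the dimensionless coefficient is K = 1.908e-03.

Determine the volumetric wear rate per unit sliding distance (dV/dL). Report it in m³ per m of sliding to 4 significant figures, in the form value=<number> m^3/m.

The algebra carries exact precision; the intermediates are printed rounded — rounded just once to four significant digits.
Hardness H = 1565 MPa = 1.565e+09 Pa.
As SI base values: W = 9.713 N, H = 1.565e+09 Pa, K = 1.908e-03.
Wear rate dV/dL = K·W/H, per unit distance: 1.908e-03 · 9.713 / 1.565e+09 = 1.184e-11 m³/m.

value=1.184e-11 m^3/m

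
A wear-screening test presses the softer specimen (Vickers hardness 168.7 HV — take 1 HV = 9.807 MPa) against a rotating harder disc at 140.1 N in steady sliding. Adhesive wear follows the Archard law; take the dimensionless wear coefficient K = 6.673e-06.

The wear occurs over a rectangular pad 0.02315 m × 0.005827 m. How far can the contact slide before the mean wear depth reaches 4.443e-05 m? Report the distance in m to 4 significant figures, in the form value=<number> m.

The intermediates are printed rounded — all arithmetic holds full float precision, and rounded once at the end: 4 significant digits.
Hardness H = 168.7 HV × 9.807 MPa/HV = 1654 MPa = 1.654e+09 Pa.
Contact area A = 0.02315 m × 0.005827 m = 1.349e-04 m².
In SI base units, W = 140.1 N, H = 1.654e+09 Pa, K = 6.673e-06.
Volume at the limit: V_lim = h_lim·A = 4.443e-05 · 1.349e-04 = 5.993e-09 m³.
Thus life L = V_lim·H/(K·W) = 5.993e-09 · 1.654e+09 / (6.673e-06 · 140.1) = 1.061e+04 m.

value=1.061e+04 m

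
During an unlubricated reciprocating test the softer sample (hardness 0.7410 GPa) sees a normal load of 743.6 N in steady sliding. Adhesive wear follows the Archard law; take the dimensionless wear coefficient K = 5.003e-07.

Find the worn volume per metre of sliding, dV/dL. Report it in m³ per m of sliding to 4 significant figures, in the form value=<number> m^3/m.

The computation maintains exact precision. The intermediates are printed rounded — one final rounding: four significant digits.
Hardness H = 0.7410 GPa = 7.410e+08 Pa.
As SI base values: W = 743.6 N, H = 7.410e+08 Pa, K = 5.003e-07.
Volumetric rate dV/dL = K·W/H (no L dependence): 5.003e-07 · 743.6 / 7.410e+08 = 5.021e-13 m³/m.

value=5.021e-13 m^3/m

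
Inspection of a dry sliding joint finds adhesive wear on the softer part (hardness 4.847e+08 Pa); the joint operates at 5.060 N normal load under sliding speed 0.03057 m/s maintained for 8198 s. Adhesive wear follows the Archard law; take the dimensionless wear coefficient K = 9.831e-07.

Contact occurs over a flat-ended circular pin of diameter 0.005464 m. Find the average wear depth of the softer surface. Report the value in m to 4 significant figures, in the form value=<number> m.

value=1.097e-07 m

All working math maintains full float precision — printed values are rounded. Rounded once at the end, at 4 significant figures.
The distance L = v·t = 0.03057 m/s × 8198 s = 250.6 m.
Contact area A = π·d²/4 = π·(0.005464 m)²/4 = 2.345e-05 m².
Expressed in SI base units: W = 5.060 N, H = 4.847e+08 Pa, K = 9.831e-07.
Archard volume V = K·W·L/H = 9.831e-07 · 5.060 · 250.6 / 4.847e+08 = 2.572e-12 m³.
Mean wear depth h = V/A = 2.572e-12 / 2.345e-05 = 1.097e-07 m.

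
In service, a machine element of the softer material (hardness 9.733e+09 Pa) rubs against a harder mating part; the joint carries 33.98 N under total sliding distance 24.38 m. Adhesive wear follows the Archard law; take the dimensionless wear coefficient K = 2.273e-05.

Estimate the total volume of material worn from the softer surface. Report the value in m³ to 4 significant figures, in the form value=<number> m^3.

value=1.935e-12 m^3

Quoted intermediates are rounded; all arithmetic runs at exact precision — a single final rounding to 4 significant digits.
SI base units throughout: W = 33.98 N, H = 9.733e+09 Pa, K = 2.273e-05.
Worn volume V = K·W·L/H = 2.273e-05 · 33.98 · 24.38 / 9.733e+09 = 1.935e-12 m³.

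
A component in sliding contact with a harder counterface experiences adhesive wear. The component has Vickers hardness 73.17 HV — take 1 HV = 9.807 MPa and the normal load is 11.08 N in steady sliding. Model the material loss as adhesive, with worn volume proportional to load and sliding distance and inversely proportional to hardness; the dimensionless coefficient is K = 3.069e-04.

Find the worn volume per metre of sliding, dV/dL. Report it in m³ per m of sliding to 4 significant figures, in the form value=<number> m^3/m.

value=4.739e-12 m^3/m

The intermediates are printed rounded; the computation holds exact precision; a single final rounding: 4 significant digits.
Hardness H = 73.17 HV × 9.807 MPa/HV = 717.6 MPa = 7.176e+08 Pa.
Expressed in SI base units: W = 11.08 N, H = 7.176e+08 Pa, K = 3.069e-04.
Volumetric rate dV/dL = K·W/H, per unit distance: 3.069e-04 · 11.08 / 7.176e+08 = 4.739e-12 m³/m.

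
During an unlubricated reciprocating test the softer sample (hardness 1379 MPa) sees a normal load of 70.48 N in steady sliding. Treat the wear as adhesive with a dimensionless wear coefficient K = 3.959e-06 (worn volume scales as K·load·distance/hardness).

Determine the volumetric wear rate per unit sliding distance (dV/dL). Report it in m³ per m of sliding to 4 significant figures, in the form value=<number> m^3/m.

value=2.023e-13 m^3/m

Intermediates are shown rounded; each operation holds exact precision. Rounded just once to four significant figures.
Hardness H = 1379 MPa = 1.379e+09 Pa.
Expressed in SI base units: W = 70.48 N, H = 1.379e+09 Pa, K = 3.959e-06.
Sliding wear rate dV/dL = K·W/H (independent of L): 3.959e-06 · 70.48 / 1.379e+09 = 2.023e-13 m³/m.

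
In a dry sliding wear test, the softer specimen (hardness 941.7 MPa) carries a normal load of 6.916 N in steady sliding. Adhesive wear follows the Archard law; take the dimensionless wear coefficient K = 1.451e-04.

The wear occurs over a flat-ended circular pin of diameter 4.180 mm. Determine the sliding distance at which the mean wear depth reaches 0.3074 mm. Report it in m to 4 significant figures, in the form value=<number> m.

Each operation holds full precision, and intermediates are shown rounded; rounded once at the end: 4 significant figures.
Convert: Hardness H = 941.7 MPa = 9.417e+08 Pa.
Convert: Pin diameter d = 4.180 mm = 0.004180 m. Contact area A = π·d²/4 = π·(0.004180 m)²/4 = 1.372e-05 m².
Convert: Depth limit h_lim = 0.3074 mm = 3.074e-04 m.
Working in SI base units: W = 6.916 N, H = 9.417e+08 Pa, K = 1.451e-04.
Volume at the limit: V_lim = h_lim·A = 3.074e-04 · 1.372e-05 = 4.218e-09 m³.
So the life L = V_lim·H/(K·W) = 4.218e-09 · 9.417e+08 / (1.451e-04 · 6.916) = 3959 m.

value=3959 m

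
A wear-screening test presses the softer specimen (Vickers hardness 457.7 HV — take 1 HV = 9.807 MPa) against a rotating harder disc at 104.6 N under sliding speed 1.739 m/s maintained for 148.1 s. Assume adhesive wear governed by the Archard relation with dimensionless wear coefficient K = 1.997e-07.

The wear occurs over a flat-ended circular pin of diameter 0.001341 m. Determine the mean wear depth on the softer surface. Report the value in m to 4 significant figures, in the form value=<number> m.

value=8.486e-07 m

Every step runs at exact precision; intermediate values are shown rounded; one final rounding to four significant figures.
Convert: The distance L = v·t = 1.739 m/s × 148.1 s = 257.5 m.
Convert: Hardness H = 457.7 HV × 9.807 MPa/HV = 4489 MPa = 4.489e+09 Pa.
Convert: Contact area A = π·d²/4 = π·(0.001341 m)²/4 = 1.412e-06 m².
Working in SI base units: W = 104.6 N, H = 4.489e+09 Pa, K = 1.997e-07.
Apply Archard: V = K·W·L/H = 1.997e-07 · 104.6 · 257.5 / 4.489e+09 = 1.199e-12 m³.
Depth h = V/A = 1.199e-12 / 1.412e-06 = 8.486e-07 m.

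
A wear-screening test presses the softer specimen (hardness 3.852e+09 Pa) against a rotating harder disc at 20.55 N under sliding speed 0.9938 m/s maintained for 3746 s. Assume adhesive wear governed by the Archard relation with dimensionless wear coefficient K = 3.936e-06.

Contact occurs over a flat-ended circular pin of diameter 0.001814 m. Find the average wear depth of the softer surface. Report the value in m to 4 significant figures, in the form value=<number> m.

value=3.025e-05 m

The algebra runs at full precision. The intermediates are shown rounded; rounded once at the end, at four significant figures.
Total distance L = v·t = 0.9938 m/s × 3746 s = 3723 m.
Contact area A = π·d²/4 = π·(0.001814 m)²/4 = 2.584e-06 m².
Restated in SI base units: W = 20.55 N, H = 3.852e+09 Pa, K = 3.936e-06.
By Archard's law, V = K·W·L/H = 3.936e-06 · 20.55 · 3723 / 3.852e+09 = 7.817e-11 m³.
Average depth h = V/A = 7.817e-11 / 2.584e-06 = 3.025e-05 m.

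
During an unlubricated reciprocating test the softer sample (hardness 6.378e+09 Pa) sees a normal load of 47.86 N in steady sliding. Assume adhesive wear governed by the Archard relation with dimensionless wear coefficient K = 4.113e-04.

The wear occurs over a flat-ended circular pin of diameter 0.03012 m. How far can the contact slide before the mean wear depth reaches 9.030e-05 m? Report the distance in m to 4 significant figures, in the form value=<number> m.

All arithmetic carries full precision — intermediates are shown rounded; one final rounding to 4 significant digits.
Convert: Contact area A = π·d²/4 = π·(0.03012 m)²/4 = 7.125e-04 m².
SI base units throughout: W = 47.86 N, H = 6.378e+09 Pa, K = 4.113e-04.
Volume at the limit: V_lim = h_lim·A = 9.030e-05 · 7.125e-04 = 6.434e-08 m³.
So the life L = V_lim·H/(K·W) = 6.434e-08 · 6.378e+09 / (4.113e-04 · 47.86) = 2.085e+04 m.

value=2.085e+04 m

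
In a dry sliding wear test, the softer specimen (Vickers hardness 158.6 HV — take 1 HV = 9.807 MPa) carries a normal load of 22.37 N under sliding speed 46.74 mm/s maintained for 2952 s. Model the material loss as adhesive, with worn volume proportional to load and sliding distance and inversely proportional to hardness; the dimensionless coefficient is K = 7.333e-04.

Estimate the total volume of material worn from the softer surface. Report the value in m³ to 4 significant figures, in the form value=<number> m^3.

Intermediates are shown rounded. Every step runs at exact precision; one last rounding to 4 significant digits.
Convert: Sliding speed v = 46.74 mm/s = 0.04674 m/s. Sliding distance L = v·t = 0.04674 m/s × 2952 s = 138.0 m.
Convert: Hardness H = 158.6 HV × 9.807 MPa/HV = 1555 MPa = 1.555e+09 Pa.
Expressed in SI base units: W = 22.37 N, H = 1.555e+09 Pa, K = 7.333e-04.
Apply Archard: V = K·W·L/H = 7.333e-04 · 22.37 · 138.0 / 1.555e+09 = 1.455e-09 m³.

value=1.455e-09 m^3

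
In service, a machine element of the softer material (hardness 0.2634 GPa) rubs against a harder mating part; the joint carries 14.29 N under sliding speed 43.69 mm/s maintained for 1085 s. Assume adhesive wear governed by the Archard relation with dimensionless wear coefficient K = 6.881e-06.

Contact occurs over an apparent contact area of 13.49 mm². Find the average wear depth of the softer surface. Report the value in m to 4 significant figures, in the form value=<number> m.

value=1.312e-06 m

Printed values are rounded — every step runs at full float precision. Rounded just once: four significant digits.
Sliding speed v = 43.69 mm/s = 0.04369 m/s. Path length L = v·t = 0.04369 m/s × 1085 s = 47.40 m.
Hardness H = 0.2634 GPa = 2.634e+08 Pa.
Contact area A = 13.49 mm² = 1.349e-05 m².
In SI base units, W = 14.29 N, H = 2.634e+08 Pa, K = 6.881e-06.
Volume removed: V = K·W·L/H = 6.881e-06 · 14.29 · 47.40 / 2.634e+08 = 1.770e-11 m³.
Mean depth h = V/A = 1.770e-11 / 1.349e-05 = 1.312e-06 m.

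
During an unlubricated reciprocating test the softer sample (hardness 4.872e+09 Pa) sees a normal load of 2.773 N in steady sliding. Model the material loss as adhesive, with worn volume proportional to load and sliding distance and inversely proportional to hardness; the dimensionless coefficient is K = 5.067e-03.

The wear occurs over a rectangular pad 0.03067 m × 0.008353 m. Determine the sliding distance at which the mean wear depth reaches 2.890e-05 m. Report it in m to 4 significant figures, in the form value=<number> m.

Each operation keeps exact precision; displayed values are rounded. Rounded just once, at four significant figures.
Contact area A = 0.03067 m × 0.008353 m = 2.562e-04 m².
Collected in SI base units: W = 2.773 N, H = 4.872e+09 Pa, K = 5.067e-03.
Permissible volume V_lim = h_lim·A = 2.890e-05 · 2.562e-04 = 7.404e-09 m³.
Life L = V_lim·H/(K·W) = 7.404e-09 · 4.872e+09 / (5.067e-03 · 2.773) = 2567 m.

value=2567 m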